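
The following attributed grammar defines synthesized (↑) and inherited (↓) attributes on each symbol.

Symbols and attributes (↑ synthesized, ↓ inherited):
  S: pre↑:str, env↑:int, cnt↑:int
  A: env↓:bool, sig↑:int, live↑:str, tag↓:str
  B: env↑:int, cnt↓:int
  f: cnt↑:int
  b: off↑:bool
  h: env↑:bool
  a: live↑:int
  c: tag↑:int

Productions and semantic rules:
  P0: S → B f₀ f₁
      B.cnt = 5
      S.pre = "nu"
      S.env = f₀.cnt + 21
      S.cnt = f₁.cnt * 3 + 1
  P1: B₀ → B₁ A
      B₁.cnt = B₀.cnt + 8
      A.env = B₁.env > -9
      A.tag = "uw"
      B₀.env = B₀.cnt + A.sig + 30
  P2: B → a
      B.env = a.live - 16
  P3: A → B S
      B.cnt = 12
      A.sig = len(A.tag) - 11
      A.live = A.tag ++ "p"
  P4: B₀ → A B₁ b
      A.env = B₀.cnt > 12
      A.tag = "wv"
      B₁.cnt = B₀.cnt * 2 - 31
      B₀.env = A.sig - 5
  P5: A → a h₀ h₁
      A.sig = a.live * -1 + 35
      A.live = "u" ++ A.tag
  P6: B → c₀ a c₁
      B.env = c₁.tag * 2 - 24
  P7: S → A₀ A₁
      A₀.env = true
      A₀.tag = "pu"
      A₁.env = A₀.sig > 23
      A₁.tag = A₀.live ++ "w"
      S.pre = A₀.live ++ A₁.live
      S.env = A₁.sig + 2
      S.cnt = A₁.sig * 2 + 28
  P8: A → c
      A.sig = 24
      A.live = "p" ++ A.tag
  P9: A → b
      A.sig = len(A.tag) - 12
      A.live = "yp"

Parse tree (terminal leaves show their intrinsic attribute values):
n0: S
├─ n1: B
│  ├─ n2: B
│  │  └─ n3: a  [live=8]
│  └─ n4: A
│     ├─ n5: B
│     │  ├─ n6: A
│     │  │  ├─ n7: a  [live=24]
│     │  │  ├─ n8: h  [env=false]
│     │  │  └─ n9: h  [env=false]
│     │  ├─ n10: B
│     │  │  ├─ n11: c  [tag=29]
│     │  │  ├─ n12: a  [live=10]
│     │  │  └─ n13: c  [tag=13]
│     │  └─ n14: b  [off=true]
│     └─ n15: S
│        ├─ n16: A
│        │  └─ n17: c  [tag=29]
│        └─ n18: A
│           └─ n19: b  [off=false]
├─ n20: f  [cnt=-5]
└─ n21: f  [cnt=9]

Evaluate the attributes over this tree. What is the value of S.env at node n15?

1. n1.cnt = 5  [5]
2. n2.cnt = 13  [B₀.cnt + 8]
3. n3.live = 8  [terminal]
4. n2.env = -8  [a.live - 16]
5. n4.env = true  [B₁.env > -9]
6. n4.tag = "uw"  ["uw"]
7. n5.cnt = 12  [12]
8. n6.env = false  [B₀.cnt > 12]
9. n6.tag = "wv"  ["wv"]
10. n7.live = 24  [terminal]
11. n8.env = false  [terminal]
12. n9.env = false  [terminal]
13. n6.sig = 11  [a.live * -1 + 35]
14. n6.live = "uwv"  ["u" ++ A.tag]
15. n10.cnt = -7  [B₀.cnt * 2 - 31]
16. n11.tag = 29  [terminal]
17. n12.live = 10  [terminal]
18. n13.tag = 13  [terminal]
19. n10.env = 2  [c₁.tag * 2 - 24]
20. n14.off = true  [terminal]
21. n5.env = 6  [A.sig - 5]
22. n16.env = true  [true]
23. n16.tag = "pu"  ["pu"]
24. n17.tag = 29  [terminal]
25. n16.sig = 24  [24]
26. n16.live = "ppu"  ["p" ++ A.tag]
27. n18.env = true  [A₀.sig > 23]
28. n18.tag = "ppuw"  [A₀.live ++ "w"]
29. n19.off = false  [terminal]
30. n18.sig = -8  [len(A.tag) - 12]
31. n18.live = "yp"  ["yp"]
32. n15.pre = "ppuyp"  [A₀.live ++ A₁.live]
33. n15.env = -6  [A₁.sig + 2]
34. n15.cnt = 12  [A₁.sig * 2 + 28]
35. n4.sig = -9  [len(A.tag) - 11]
36. n4.live = "uwp"  [A.tag ++ "p"]
37. n1.env = 26  [B₀.cnt + A.sig + 30]
38. n20.cnt = -5  [terminal]
39. n21.cnt = 9  [terminal]
40. n0.pre = "nu"  ["nu"]
41. n0.env = 16  [f₀.cnt + 21]
42. n0.cnt = 28  [f₁.cnt * 3 + 1]

-6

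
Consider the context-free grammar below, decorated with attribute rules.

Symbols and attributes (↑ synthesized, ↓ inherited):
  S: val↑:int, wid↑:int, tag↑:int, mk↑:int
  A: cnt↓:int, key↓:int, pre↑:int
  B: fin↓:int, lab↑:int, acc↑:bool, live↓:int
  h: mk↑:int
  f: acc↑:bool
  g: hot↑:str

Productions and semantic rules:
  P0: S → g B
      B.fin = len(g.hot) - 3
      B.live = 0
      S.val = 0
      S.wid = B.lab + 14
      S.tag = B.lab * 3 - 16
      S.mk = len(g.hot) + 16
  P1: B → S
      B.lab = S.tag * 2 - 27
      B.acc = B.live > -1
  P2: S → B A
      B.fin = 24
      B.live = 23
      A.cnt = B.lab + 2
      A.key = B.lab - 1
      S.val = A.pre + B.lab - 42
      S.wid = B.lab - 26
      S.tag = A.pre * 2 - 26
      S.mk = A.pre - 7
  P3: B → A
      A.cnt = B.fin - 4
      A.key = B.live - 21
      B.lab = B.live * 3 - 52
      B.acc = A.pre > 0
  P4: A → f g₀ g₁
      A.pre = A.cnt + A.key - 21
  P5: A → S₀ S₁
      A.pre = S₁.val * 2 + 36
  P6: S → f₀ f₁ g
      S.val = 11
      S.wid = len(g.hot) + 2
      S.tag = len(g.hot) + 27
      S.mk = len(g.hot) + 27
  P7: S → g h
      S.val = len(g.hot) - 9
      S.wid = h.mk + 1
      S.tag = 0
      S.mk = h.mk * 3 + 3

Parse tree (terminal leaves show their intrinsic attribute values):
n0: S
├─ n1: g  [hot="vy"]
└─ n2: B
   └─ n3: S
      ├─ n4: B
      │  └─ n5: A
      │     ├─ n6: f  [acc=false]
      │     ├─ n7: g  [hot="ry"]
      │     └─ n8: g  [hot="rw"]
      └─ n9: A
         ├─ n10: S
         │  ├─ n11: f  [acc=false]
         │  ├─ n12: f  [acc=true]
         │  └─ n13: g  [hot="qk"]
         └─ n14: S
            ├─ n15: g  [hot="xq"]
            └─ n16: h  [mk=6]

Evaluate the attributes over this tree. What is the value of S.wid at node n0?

23

1. n1.hot = "vy"  [terminal]
2. n2.fin = -1  [len(g.hot) - 3]
3. n2.live = 0  [0]
4. n4.fin = 24  [24]
5. n4.live = 23  [23]
6. n5.cnt = 20  [B.fin - 4]
7. n5.key = 2  [B.live - 21]
8. n6.acc = false  [terminal]
9. n7.hot = "ry"  [terminal]
10. n8.hot = "rw"  [terminal]
11. n5.pre = 1  [A.cnt + A.key - 21]
12. n4.lab = 17  [B.live * 3 - 52]
13. n4.acc = true  [A.pre > 0]
14. n9.cnt = 19  [B.lab + 2]
15. n9.key = 16  [B.lab - 1]
16. n11.acc = false  [terminal]
17. n12.acc = true  [terminal]
18. n13.hot = "qk"  [terminal]
19. n10.val = 11  [11]
20. n10.wid = 4  [len(g.hot) + 2]
21. n10.tag = 29  [len(g.hot) + 27]
22. n10.mk = 29  [len(g.hot) + 27]
23. n15.hot = "xq"  [terminal]
24. n16.mk = 6  [terminal]
25. n14.val = -7  [len(g.hot) - 9]
26. n14.wid = 7  [h.mk + 1]
27. n14.tag = 0  [0]
28. n14.mk = 21  [h.mk * 3 + 3]
29. n9.pre = 22  [S₁.val * 2 + 36]
30. n3.val = -3  [A.pre + B.lab - 42]
31. n3.wid = -9  [B.lab - 26]
32. n3.tag = 18  [A.pre * 2 - 26]
33. n3.mk = 15  [A.pre - 7]
34. n2.lab = 9  [S.tag * 2 - 27]
35. n2.acc = true  [B.live > -1]
36. n0.val = 0  [0]
37. n0.wid = 23  [B.lab + 14]
38. n0.tag = 11  [B.lab * 3 - 16]
39. n0.mk = 18  [len(g.hot) + 16]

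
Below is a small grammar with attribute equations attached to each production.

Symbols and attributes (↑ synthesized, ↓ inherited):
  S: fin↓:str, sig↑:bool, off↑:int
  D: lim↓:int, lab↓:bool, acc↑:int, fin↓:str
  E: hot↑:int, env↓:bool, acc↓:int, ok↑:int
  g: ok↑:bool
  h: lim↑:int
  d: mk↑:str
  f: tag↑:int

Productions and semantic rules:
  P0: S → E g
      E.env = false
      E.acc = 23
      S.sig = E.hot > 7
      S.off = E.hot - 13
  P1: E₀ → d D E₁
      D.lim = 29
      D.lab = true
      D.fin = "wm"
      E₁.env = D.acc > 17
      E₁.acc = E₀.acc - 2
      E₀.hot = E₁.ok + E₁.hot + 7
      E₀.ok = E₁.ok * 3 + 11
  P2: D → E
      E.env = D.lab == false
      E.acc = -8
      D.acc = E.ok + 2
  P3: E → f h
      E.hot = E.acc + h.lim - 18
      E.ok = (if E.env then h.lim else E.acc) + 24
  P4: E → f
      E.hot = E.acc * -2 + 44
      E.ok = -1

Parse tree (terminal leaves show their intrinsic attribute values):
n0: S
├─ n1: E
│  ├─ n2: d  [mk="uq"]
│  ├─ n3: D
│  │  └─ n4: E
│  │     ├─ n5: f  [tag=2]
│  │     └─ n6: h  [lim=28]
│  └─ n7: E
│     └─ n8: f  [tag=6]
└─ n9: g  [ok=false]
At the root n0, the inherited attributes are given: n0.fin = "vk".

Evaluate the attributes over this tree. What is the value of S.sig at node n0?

true

1. n0.fin = "vk"  [given at root]
2. n1.env = false  [false]
3. n1.acc = 23  [23]
4. n2.mk = "uq"  [terminal]
5. n3.lim = 29  [29]
6. n3.lab = true  [true]
7. n3.fin = "wm"  ["wm"]
8. n4.env = false  [D.lab == false]
9. n4.acc = -8  [-8]
10. n5.tag = 2  [terminal]
11. n6.lim = 28  [terminal]
12. n4.hot = 2  [E.acc + h.lim - 18]
13. n4.ok = 16  [(if E.env then h.lim else E.acc) + 24]
14. n3.acc = 18  [E.ok + 2]
15. n7.env = true  [D.acc > 17]
16. n7.acc = 21  [E₀.acc - 2]
17. n8.tag = 6  [terminal]
18. n7.hot = 2  [E.acc * -2 + 44]
19. n7.ok = -1  [-1]
20. n1.hot = 8  [E₁.ok + E₁.hot + 7]
21. n1.ok = 8  [E₁.ok * 3 + 11]
22. n9.ok = false  [terminal]
23. n0.sig = true  [E.hot > 7]
24. n0.off = -5  [E.hot - 13]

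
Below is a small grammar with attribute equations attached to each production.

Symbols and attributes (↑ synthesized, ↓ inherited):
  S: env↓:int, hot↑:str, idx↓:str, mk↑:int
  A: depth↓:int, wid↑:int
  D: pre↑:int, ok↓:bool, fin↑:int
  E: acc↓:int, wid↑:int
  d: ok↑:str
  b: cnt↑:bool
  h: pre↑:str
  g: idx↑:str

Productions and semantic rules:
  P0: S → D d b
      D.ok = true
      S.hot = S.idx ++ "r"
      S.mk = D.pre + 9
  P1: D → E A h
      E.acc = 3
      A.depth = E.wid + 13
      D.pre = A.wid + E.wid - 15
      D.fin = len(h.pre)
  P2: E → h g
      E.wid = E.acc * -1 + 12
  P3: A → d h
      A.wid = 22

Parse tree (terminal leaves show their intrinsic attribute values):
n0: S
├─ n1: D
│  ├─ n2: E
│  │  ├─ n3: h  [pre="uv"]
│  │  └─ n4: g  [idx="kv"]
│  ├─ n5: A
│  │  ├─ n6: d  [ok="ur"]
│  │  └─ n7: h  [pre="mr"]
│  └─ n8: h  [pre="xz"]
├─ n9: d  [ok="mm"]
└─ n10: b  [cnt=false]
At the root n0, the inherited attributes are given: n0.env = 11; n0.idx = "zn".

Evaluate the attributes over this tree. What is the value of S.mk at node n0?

1. n0.env = 11  [given at root]
2. n0.idx = "zn"  [given at root]
3. n1.ok = true  [true]
4. n2.acc = 3  [3]
5. n3.pre = "uv"  [terminal]
6. n4.idx = "kv"  [terminal]
7. n2.wid = 9  [E.acc * -1 + 12]
8. n5.depth = 22  [E.wid + 13]
9. n6.ok = "ur"  [terminal]
10. n7.pre = "mr"  [terminal]
11. n5.wid = 22  [22]
12. n8.pre = "xz"  [terminal]
13. n1.pre = 16  [A.wid + E.wid - 15]
14. n1.fin = 2  [len(h.pre)]
15. n9.ok = "mm"  [terminal]
16. n10.cnt = false  [terminal]
17. n0.hot = "znr"  [S.idx ++ "r"]
18. n0.mk = 25  [D.pre + 9]

25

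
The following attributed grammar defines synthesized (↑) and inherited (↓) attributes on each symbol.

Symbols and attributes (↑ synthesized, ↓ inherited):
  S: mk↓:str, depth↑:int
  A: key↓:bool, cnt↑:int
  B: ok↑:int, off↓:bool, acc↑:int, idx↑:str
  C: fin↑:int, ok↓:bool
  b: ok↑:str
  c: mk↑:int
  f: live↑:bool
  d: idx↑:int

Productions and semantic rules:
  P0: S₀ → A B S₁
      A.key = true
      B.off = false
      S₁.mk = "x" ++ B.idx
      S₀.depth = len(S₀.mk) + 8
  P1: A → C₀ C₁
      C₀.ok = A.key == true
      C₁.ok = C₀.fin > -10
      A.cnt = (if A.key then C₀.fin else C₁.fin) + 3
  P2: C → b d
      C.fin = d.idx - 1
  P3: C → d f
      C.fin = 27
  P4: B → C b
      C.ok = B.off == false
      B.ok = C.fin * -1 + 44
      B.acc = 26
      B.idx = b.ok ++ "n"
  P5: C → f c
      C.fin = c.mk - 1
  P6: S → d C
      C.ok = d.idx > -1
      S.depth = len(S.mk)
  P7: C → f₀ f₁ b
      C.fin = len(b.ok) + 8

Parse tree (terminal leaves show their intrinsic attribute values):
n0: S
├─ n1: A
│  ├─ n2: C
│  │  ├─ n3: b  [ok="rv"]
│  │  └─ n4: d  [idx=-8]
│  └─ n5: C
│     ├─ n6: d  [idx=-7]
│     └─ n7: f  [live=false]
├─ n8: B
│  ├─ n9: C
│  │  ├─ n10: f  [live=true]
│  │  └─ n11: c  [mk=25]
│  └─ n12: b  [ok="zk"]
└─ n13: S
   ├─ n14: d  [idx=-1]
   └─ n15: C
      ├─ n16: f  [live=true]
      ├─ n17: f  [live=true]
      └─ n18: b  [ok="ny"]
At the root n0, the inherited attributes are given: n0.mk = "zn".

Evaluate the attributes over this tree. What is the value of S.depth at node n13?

1. n0.mk = "zn"  [given at root]
2. n1.key = true  [true]
3. n2.ok = true  [A.key == true]
4. n3.ok = "rv"  [terminal]
5. n4.idx = -8  [terminal]
6. n2.fin = -9  [d.idx - 1]
7. n5.ok = true  [C₀.fin > -10]
8. n6.idx = -7  [terminal]
9. n7.live = false  [terminal]
10. n5.fin = 27  [27]
11. n1.cnt = -6  [(if A.key then C₀.fin else C₁.fin) + 3]
12. n8.off = false  [false]
13. n9.ok = true  [B.off == false]
14. n10.live = true  [terminal]
15. n11.mk = 25  [terminal]
16. n9.fin = 24  [c.mk - 1]
17. n12.ok = "zk"  [terminal]
18. n8.ok = 20  [C.fin * -1 + 44]
19. n8.acc = 26  [26]
20. n8.idx = "zkn"  [b.ok ++ "n"]
21. n13.mk = "xzkn"  ["x" ++ B.idx]
22. n14.idx = -1  [terminal]
23. n15.ok = false  [d.idx > -1]
24. n16.live = true  [terminal]
25. n17.live = true  [terminal]
26. n18.ok = "ny"  [terminal]
27. n15.fin = 10  [len(b.ok) + 8]
28. n13.depth = 4  [len(S.mk)]
29. n0.depth = 10  [len(S₀.mk) + 8]

4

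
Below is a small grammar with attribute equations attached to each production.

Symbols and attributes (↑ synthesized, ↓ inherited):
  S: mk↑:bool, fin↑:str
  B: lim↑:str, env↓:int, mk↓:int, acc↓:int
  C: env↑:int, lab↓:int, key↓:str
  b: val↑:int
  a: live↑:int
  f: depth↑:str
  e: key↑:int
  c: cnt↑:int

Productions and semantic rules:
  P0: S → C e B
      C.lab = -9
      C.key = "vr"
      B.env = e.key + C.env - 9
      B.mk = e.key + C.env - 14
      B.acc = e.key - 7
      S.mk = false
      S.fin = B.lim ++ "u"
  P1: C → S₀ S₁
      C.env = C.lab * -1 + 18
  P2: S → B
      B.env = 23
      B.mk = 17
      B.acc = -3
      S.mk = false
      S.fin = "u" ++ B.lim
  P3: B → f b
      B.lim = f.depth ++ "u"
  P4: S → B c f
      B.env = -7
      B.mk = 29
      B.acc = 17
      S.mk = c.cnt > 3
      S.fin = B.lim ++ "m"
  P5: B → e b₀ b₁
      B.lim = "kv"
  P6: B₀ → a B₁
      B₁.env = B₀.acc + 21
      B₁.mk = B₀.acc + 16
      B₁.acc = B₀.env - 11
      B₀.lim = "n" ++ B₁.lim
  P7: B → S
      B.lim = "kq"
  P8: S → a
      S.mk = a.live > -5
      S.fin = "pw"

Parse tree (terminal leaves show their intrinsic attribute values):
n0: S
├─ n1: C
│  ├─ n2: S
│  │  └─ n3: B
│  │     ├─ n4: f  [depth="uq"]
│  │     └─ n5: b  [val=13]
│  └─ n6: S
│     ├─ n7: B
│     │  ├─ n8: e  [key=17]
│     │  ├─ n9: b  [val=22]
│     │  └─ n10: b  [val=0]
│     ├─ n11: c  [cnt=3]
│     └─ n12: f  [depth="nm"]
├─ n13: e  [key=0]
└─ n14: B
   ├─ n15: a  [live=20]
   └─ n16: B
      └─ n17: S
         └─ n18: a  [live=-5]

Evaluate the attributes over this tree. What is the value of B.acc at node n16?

1. n1.lab = -9  [-9]
2. n1.key = "vr"  ["vr"]
3. n3.env = 23  [23]
4. n3.mk = 17  [17]
5. n3.acc = -3  [-3]
6. n4.depth = "uq"  [terminal]
7. n5.val = 13  [terminal]
8. n3.lim = "uqu"  [f.depth ++ "u"]
9. n2.mk = false  [false]
10. n2.fin = "uuqu"  ["u" ++ B.lim]
11. n7.env = -7  [-7]
12. n7.mk = 29  [29]
13. n7.acc = 17  [17]
14. n8.key = 17  [terminal]
15. n9.val = 22  [terminal]
16. n10.val = 0  [terminal]
17. n7.lim = "kv"  ["kv"]
18. n11.cnt = 3  [terminal]
19. n12.depth = "nm"  [terminal]
20. n6.mk = false  [c.cnt > 3]
21. n6.fin = "kvm"  [B.lim ++ "m"]
22. n1.env = 27  [C.lab * -1 + 18]
23. n13.key = 0  [terminal]
24. n14.env = 18  [e.key + C.env - 9]
25. n14.mk = 13  [e.key + C.env - 14]
26. n14.acc = -7  [e.key - 7]
27. n15.live = 20  [terminal]
28. n16.env = 14  [B₀.acc + 21]
29. n16.mk = 9  [B₀.acc + 16]
30. n16.acc = 7  [B₀.env - 11]
31. n18.live = -5  [terminal]
32. n17.mk = false  [a.live > -5]
33. n17.fin = "pw"  ["pw"]
34. n16.lim = "kq"  ["kq"]
35. n14.lim = "nkq"  ["n" ++ B₁.lim]
36. n0.mk = false  [false]
37. n0.fin = "nkqu"  [B.lim ++ "u"]

7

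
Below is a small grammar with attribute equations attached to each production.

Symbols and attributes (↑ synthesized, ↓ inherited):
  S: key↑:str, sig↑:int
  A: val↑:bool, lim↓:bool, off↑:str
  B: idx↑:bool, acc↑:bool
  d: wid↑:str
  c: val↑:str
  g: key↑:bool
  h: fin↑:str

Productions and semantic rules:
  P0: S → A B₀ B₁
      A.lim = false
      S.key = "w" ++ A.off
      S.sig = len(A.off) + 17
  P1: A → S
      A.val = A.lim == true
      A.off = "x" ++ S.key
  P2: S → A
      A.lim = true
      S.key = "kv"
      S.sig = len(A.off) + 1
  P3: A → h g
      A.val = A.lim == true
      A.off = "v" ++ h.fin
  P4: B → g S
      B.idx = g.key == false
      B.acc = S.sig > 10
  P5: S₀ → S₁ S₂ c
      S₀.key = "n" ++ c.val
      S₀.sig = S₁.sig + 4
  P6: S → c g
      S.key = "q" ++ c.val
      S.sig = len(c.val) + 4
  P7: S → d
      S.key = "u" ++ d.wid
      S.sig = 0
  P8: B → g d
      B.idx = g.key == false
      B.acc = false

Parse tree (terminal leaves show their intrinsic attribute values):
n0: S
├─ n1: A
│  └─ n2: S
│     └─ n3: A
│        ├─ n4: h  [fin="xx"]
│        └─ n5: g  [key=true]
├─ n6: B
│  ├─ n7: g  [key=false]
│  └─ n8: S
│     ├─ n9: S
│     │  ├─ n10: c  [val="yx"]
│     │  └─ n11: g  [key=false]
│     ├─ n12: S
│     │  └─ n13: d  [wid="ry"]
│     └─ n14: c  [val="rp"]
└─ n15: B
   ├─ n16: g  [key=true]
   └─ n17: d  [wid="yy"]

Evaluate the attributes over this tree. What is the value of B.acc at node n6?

1. n1.lim = false  [false]
2. n3.lim = true  [true]
3. n4.fin = "xx"  [terminal]
4. n5.key = true  [terminal]
5. n3.val = true  [A.lim == true]
6. n3.off = "vxx"  ["v" ++ h.fin]
7. n2.key = "kv"  ["kv"]
8. n2.sig = 4  [len(A.off) + 1]
9. n1.val = false  [A.lim == true]
10. n1.off = "xkv"  ["x" ++ S.key]
11. n7.key = false  [terminal]
12. n10.val = "yx"  [terminal]
13. n11.key = false  [terminal]
14. n9.key = "qyx"  ["q" ++ c.val]
15. n9.sig = 6  [len(c.val) + 4]
16. n13.wid = "ry"  [terminal]
17. n12.key = "ury"  ["u" ++ d.wid]
18. n12.sig = 0  [0]
19. n14.val = "rp"  [terminal]
20. n8.key = "nrp"  ["n" ++ c.val]
21. n8.sig = 10  [S₁.sig + 4]
22. n6.idx = true  [g.key == false]
23. n6.acc = false  [S.sig > 10]
24. n16.key = true  [terminal]
25. n17.wid = "yy"  [terminal]
26. n15.idx = false  [g.key == false]
27. n15.acc = false  [false]
28. n0.key = "wxkv"  ["w" ++ A.off]
29. n0.sig = 20  [len(A.off) + 17]

false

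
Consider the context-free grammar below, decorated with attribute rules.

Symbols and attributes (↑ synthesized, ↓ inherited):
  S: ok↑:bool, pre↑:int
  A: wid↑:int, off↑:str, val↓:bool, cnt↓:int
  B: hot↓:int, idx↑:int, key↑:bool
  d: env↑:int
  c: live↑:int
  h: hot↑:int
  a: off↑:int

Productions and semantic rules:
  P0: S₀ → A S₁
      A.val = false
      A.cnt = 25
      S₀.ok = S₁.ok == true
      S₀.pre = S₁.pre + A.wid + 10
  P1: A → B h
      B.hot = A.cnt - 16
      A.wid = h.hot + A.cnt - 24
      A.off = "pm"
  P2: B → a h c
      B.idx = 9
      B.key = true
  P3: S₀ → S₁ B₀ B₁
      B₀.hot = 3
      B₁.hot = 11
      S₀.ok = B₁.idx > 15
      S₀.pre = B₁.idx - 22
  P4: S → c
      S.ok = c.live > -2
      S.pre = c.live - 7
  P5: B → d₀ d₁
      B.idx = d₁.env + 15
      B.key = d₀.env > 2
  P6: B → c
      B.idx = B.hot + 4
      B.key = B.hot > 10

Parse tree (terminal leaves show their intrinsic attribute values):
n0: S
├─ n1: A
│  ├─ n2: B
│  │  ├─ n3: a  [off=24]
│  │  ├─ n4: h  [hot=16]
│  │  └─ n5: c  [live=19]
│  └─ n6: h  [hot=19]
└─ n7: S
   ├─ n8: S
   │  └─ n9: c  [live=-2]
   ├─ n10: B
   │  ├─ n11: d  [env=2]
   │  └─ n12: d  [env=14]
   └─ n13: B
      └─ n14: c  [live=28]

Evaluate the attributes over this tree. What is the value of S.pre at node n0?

23

1. n1.val = false  [false]
2. n1.cnt = 25  [25]
3. n2.hot = 9  [A.cnt - 16]
4. n3.off = 24  [terminal]
5. n4.hot = 16  [terminal]
6. n5.live = 19  [terminal]
7. n2.idx = 9  [9]
8. n2.key = true  [true]
9. n6.hot = 19  [terminal]
10. n1.wid = 20  [h.hot + A.cnt - 24]
11. n1.off = "pm"  ["pm"]
12. n9.live = -2  [terminal]
13. n8.ok = false  [c.live > -2]
14. n8.pre = -9  [c.live - 7]
15. n10.hot = 3  [3]
16. n11.env = 2  [terminal]
17. n12.env = 14  [terminal]
18. n10.idx = 29  [d₁.env + 15]
19. n10.key = false  [d₀.env > 2]
20. n13.hot = 11  [11]
21. n14.live = 28  [terminal]
22. n13.idx = 15  [B.hot + 4]
23. n13.key = true  [B.hot > 10]
24. n7.ok = false  [B₁.idx > 15]
25. n7.pre = -7  [B₁.idx - 22]
26. n0.ok = false  [S₁.ok == true]
27. n0.pre = 23  [S₁.pre + A.wid + 10]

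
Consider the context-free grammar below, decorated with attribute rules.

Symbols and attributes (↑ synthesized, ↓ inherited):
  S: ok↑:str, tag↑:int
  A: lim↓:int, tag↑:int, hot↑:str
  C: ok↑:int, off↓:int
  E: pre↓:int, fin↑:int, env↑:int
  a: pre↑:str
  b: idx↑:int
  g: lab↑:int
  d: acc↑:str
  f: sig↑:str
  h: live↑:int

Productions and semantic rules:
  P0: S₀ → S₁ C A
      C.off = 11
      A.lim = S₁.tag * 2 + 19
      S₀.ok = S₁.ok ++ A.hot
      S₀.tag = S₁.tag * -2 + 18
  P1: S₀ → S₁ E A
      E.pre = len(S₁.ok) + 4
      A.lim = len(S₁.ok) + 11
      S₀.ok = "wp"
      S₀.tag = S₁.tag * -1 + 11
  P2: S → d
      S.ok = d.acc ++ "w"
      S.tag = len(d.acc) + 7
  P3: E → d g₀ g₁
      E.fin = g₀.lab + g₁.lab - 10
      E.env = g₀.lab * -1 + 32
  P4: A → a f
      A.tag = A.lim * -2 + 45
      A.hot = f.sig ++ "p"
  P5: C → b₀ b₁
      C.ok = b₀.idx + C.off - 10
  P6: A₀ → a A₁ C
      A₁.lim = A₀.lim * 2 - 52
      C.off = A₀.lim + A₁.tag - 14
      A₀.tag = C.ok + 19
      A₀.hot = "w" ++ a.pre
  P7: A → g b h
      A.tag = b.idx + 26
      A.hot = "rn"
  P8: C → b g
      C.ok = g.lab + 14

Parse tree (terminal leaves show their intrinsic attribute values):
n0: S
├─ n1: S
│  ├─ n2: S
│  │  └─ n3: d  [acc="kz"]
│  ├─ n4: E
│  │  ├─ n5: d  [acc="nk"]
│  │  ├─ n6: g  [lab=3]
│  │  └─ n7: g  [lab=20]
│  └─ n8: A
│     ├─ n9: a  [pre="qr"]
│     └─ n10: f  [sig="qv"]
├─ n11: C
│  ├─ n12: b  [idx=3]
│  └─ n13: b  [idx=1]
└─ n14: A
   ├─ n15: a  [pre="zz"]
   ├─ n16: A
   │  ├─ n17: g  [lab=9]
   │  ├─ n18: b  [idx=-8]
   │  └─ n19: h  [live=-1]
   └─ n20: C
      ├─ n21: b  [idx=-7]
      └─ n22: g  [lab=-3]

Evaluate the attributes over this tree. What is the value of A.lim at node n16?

1. n3.acc = "kz"  [terminal]
2. n2.ok = "kzw"  [d.acc ++ "w"]
3. n2.tag = 9  [len(d.acc) + 7]
4. n4.pre = 7  [len(S₁.ok) + 4]
5. n5.acc = "nk"  [terminal]
6. n6.lab = 3  [terminal]
7. n7.lab = 20  [terminal]
8. n4.fin = 13  [g₀.lab + g₁.lab - 10]
9. n4.env = 29  [g₀.lab * -1 + 32]
10. n8.lim = 14  [len(S₁.ok) + 11]
11. n9.pre = "qr"  [terminal]
12. n10.sig = "qv"  [terminal]
13. n8.tag = 17  [A.lim * -2 + 45]
14. n8.hot = "qvp"  [f.sig ++ "p"]
15. n1.ok = "wp"  ["wp"]
16. n1.tag = 2  [S₁.tag * -1 + 11]
17. n11.off = 11  [11]
18. n12.idx = 3  [terminal]
19. n13.idx = 1  [terminal]
20. n11.ok = 4  [b₀.idx + C.off - 10]
21. n14.lim = 23  [S₁.tag * 2 + 19]
22. n15.pre = "zz"  [terminal]
23. n16.lim = -6  [A₀.lim * 2 - 52]
24. n17.lab = 9  [terminal]
25. n18.idx = -8  [terminal]
26. n19.live = -1  [terminal]
27. n16.tag = 18  [b.idx + 26]
28. n16.hot = "rn"  ["rn"]
29. n20.off = 27  [A₀.lim + A₁.tag - 14]
30. n21.idx = -7  [terminal]
31. n22.lab = -3  [terminal]
32. n20.ok = 11  [g.lab + 14]
33. n14.tag = 30  [C.ok + 19]
34. n14.hot = "wzz"  ["w" ++ a.pre]
35. n0.ok = "wpwzz"  [S₁.ok ++ A.hot]
36. n0.tag = 14  [S₁.tag * -2 + 18]

-6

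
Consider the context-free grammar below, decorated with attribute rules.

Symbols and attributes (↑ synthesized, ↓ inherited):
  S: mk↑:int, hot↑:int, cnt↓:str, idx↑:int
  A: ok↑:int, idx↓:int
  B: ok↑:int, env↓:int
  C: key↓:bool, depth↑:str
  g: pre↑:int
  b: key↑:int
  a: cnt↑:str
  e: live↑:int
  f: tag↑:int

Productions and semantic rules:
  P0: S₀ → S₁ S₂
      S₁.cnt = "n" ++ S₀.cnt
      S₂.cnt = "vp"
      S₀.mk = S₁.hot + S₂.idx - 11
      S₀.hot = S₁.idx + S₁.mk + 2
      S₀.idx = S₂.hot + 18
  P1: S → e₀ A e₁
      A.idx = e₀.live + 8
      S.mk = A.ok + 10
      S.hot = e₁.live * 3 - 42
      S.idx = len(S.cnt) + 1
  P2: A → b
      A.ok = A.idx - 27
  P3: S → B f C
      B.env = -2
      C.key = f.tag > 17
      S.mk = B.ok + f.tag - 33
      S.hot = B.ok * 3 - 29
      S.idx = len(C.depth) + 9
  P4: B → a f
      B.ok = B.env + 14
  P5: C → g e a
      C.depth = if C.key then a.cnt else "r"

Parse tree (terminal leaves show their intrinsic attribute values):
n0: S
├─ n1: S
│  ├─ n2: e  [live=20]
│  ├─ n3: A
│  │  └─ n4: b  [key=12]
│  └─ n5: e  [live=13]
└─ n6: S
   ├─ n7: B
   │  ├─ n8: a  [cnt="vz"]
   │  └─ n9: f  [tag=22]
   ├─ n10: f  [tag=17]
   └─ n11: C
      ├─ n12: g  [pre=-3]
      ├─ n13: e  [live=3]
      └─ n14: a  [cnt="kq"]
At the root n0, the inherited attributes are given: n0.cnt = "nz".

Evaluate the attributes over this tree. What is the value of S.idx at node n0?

1. n0.cnt = "nz"  [given at root]
2. n1.cnt = "nnz"  ["n" ++ S₀.cnt]
3. n2.live = 20  [terminal]
4. n3.idx = 28  [e₀.live + 8]
5. n4.key = 12  [terminal]
6. n3.ok = 1  [A.idx - 27]
7. n5.live = 13  [terminal]
8. n1.mk = 11  [A.ok + 10]
9. n1.hot = -3  [e₁.live * 3 - 42]
10. n1.idx = 4  [len(S.cnt) + 1]
11. n6.cnt = "vp"  ["vp"]
12. n7.env = -2  [-2]
13. n8.cnt = "vz"  [terminal]
14. n9.tag = 22  [terminal]
15. n7.ok = 12  [B.env + 14]
16. n10.tag = 17  [terminal]
17. n11.key = false  [f.tag > 17]
18. n12.pre = -3  [terminal]
19. n13.live = 3  [terminal]
20. n14.cnt = "kq"  [terminal]
21. n11.depth = "r"  [if C.key then a.cnt else "r"]
22. n6.mk = -4  [B.ok + f.tag - 33]
23. n6.hot = 7  [B.ok * 3 - 29]
24. n6.idx = 10  [len(C.depth) + 9]
25. n0.mk = -4  [S₁.hot + S₂.idx - 11]
26. n0.hot = 17  [S₁.idx + S₁.mk + 2]
27. n0.idx = 25  [S₂.hot + 18]

25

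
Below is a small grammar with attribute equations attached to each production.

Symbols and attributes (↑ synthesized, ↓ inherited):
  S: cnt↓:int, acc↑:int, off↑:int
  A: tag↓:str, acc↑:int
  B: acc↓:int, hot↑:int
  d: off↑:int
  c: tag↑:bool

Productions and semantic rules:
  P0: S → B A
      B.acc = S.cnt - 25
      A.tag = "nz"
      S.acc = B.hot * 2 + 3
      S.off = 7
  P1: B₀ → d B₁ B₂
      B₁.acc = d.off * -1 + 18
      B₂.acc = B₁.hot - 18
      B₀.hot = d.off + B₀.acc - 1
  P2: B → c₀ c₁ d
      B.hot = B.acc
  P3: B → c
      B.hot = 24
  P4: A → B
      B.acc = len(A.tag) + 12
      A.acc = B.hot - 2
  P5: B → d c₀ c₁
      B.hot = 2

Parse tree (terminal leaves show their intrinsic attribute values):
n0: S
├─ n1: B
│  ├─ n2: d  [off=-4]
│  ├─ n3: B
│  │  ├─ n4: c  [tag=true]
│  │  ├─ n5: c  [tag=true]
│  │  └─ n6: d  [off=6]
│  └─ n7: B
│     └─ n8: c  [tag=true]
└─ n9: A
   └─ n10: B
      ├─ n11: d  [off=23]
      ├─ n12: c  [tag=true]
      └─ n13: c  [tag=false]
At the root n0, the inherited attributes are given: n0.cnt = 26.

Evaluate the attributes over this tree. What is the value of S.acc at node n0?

1. n0.cnt = 26  [given at root]
2. n1.acc = 1  [S.cnt - 25]
3. n2.off = -4  [terminal]
4. n3.acc = 22  [d.off * -1 + 18]
5. n4.tag = true  [terminal]
6. n5.tag = true  [terminal]
7. n6.off = 6  [terminal]
8. n3.hot = 22  [B.acc]
9. n7.acc = 4  [B₁.hot - 18]
10. n8.tag = true  [terminal]
11. n7.hot = 24  [24]
12. n1.hot = -4  [d.off + B₀.acc - 1]
13. n9.tag = "nz"  ["nz"]
14. n10.acc = 14  [len(A.tag) + 12]
15. n11.off = 23  [terminal]
16. n12.tag = true  [terminal]
17. n13.tag = false  [terminal]
18. n10.hot = 2  [2]
19. n9.acc = 0  [B.hot - 2]
20. n0.acc = -5  [B.hot * 2 + 3]
21. n0.off = 7  [7]

-5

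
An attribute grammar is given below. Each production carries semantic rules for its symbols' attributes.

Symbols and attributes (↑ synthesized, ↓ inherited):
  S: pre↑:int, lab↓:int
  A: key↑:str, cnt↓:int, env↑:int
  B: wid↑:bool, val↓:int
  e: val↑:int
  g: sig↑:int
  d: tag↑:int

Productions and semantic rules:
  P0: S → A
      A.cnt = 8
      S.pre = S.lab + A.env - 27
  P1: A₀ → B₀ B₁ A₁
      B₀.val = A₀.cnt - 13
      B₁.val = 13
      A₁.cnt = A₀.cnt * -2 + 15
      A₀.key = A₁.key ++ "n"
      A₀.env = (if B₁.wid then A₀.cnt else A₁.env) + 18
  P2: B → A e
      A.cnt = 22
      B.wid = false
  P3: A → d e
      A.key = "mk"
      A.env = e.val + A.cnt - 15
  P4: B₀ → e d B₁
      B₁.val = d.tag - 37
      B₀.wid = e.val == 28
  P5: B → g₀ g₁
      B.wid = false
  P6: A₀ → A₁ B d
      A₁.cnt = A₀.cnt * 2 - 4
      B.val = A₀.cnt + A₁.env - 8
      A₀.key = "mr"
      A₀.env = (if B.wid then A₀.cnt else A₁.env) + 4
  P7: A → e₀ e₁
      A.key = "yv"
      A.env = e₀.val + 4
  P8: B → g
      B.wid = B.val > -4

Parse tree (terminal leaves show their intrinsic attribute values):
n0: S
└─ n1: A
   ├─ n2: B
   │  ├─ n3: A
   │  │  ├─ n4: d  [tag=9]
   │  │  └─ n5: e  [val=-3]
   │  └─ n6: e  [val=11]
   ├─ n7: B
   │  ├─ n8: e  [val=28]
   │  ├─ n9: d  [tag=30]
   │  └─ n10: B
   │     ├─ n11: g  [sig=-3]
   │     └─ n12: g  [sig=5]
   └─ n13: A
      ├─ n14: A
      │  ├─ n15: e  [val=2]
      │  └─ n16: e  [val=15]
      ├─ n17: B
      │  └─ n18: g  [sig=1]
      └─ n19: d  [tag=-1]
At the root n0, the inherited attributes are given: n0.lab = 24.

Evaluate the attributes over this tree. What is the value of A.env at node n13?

1. n0.lab = 24  [given at root]
2. n1.cnt = 8  [8]
3. n2.val = -5  [A₀.cnt - 13]
4. n3.cnt = 22  [22]
5. n4.tag = 9  [terminal]
6. n5.val = -3  [terminal]
7. n3.key = "mk"  ["mk"]
8. n3.env = 4  [e.val + A.cnt - 15]
9. n6.val = 11  [terminal]
10. n2.wid = false  [false]
11. n7.val = 13  [13]
12. n8.val = 28  [terminal]
13. n9.tag = 30  [terminal]
14. n10.val = -7  [d.tag - 37]
15. n11.sig = -3  [terminal]
16. n12.sig = 5  [terminal]
17. n10.wid = false  [false]
18. n7.wid = true  [e.val == 28]
19. n13.cnt = -1  [A₀.cnt * -2 + 15]
20. n14.cnt = -6  [A₀.cnt * 2 - 4]
21. n15.val = 2  [terminal]
22. n16.val = 15  [terminal]
23. n14.key = "yv"  ["yv"]
24. n14.env = 6  [e₀.val + 4]
25. n17.val = -3  [A₀.cnt + A₁.env - 8]
26. n18.sig = 1  [terminal]
27. n17.wid = true  [B.val > -4]
28. n19.tag = -1  [terminal]
29. n13.key = "mr"  ["mr"]
30. n13.env = 3  [(if B.wid then A₀.cnt else A₁.env) + 4]
31. n1.key = "mrn"  [A₁.key ++ "n"]
32. n1.env = 26  [(if B₁.wid then A₀.cnt else A₁.env) + 18]
33. n0.pre = 23  [S.lab + A.env - 27]

3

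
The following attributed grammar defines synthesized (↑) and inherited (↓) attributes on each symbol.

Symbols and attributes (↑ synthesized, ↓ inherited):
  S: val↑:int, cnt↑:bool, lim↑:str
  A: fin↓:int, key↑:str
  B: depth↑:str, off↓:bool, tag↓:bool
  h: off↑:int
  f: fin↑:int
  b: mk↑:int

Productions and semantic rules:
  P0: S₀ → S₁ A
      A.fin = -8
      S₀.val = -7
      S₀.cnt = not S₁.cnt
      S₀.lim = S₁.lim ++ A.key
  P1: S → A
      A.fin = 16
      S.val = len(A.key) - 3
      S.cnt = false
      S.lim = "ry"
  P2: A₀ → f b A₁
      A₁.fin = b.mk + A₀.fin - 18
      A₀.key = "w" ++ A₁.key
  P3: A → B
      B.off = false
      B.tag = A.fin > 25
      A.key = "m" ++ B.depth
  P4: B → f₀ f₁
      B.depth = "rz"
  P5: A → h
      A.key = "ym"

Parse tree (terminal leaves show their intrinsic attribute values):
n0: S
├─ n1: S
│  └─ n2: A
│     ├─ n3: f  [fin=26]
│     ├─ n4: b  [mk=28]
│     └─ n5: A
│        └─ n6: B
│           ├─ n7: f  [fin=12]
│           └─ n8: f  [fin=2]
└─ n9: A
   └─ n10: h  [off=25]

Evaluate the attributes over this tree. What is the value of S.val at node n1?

1. n2.fin = 16  [16]
2. n3.fin = 26  [terminal]
3. n4.mk = 28  [terminal]
4. n5.fin = 26  [b.mk + A₀.fin - 18]
5. n6.off = false  [false]
6. n6.tag = true  [A.fin > 25]
7. n7.fin = 12  [terminal]
8. n8.fin = 2  [terminal]
9. n6.depth = "rz"  ["rz"]
10. n5.key = "mrz"  ["m" ++ B.depth]
11. n2.key = "wmrz"  ["w" ++ A₁.key]
12. n1.val = 1  [len(A.key) - 3]
13. n1.cnt = false  [false]
14. n1.lim = "ry"  ["ry"]
15. n9.fin = -8  [-8]
16. n10.off = 25  [terminal]
17. n9.key = "ym"  ["ym"]
18. n0.val = -7  [-7]
19. n0.cnt = true  [not S₁.cnt]
20. n0.lim = "ryym"  [S₁.lim ++ A.key]

1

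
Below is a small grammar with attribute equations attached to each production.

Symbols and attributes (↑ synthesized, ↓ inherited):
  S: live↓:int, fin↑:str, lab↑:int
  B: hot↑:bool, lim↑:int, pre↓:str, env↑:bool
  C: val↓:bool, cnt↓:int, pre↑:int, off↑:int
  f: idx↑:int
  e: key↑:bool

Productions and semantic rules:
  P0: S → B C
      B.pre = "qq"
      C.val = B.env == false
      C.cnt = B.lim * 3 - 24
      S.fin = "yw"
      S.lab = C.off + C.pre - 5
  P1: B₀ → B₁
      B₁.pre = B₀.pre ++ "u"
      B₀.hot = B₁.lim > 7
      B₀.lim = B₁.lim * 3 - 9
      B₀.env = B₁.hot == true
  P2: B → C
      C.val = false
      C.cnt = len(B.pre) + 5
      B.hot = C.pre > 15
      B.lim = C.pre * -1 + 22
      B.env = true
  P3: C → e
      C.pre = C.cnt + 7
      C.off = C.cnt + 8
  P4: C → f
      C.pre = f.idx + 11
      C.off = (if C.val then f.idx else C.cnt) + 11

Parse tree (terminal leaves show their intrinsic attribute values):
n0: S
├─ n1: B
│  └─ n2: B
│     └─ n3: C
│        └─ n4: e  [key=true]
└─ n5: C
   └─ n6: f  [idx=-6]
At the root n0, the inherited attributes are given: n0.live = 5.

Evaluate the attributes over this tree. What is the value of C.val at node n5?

1. n0.live = 5  [given at root]
2. n1.pre = "qq"  ["qq"]
3. n2.pre = "qqu"  [B₀.pre ++ "u"]
4. n3.val = false  [false]
5. n3.cnt = 8  [len(B.pre) + 5]
6. n4.key = true  [terminal]
7. n3.pre = 15  [C.cnt + 7]
8. n3.off = 16  [C.cnt + 8]
9. n2.hot = false  [C.pre > 15]
10. n2.lim = 7  [C.pre * -1 + 22]
11. n2.env = true  [true]
12. n1.hot = false  [B₁.lim > 7]
13. n1.lim = 12  [B₁.lim * 3 - 9]
14. n1.env = false  [B₁.hot == true]
15. n5.val = true  [B.env == false]
16. n5.cnt = 12  [B.lim * 3 - 24]
17. n6.idx = -6  [terminal]
18. n5.pre = 5  [f.idx + 11]
19. n5.off = 5  [(if C.val then f.idx else C.cnt) + 11]
20. n0.fin = "yw"  ["yw"]
21. n0.lab = 5  [C.off + C.pre - 5]

true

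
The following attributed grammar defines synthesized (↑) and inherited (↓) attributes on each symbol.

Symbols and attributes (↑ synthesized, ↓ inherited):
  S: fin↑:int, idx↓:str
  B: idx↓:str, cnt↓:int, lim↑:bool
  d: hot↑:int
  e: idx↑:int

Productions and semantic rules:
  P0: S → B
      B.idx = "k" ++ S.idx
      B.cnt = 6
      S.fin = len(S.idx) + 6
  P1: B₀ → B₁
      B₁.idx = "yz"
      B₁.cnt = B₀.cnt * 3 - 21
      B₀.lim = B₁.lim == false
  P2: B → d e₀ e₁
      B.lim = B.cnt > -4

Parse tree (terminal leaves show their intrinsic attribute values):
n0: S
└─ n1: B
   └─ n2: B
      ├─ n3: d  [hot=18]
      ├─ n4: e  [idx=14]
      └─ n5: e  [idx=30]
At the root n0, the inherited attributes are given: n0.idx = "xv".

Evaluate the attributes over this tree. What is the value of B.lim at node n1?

1. n0.idx = "xv"  [given at root]
2. n1.idx = "kxv"  ["k" ++ S.idx]
3. n1.cnt = 6  [6]
4. n2.idx = "yz"  ["yz"]
5. n2.cnt = -3  [B₀.cnt * 3 - 21]
6. n3.hot = 18  [terminal]
7. n4.idx = 14  [terminal]
8. n5.idx = 30  [terminal]
9. n2.lim = true  [B.cnt > -4]
10. n1.lim = false  [B₁.lim == false]
11. n0.fin = 8  [len(S.idx) + 6]

false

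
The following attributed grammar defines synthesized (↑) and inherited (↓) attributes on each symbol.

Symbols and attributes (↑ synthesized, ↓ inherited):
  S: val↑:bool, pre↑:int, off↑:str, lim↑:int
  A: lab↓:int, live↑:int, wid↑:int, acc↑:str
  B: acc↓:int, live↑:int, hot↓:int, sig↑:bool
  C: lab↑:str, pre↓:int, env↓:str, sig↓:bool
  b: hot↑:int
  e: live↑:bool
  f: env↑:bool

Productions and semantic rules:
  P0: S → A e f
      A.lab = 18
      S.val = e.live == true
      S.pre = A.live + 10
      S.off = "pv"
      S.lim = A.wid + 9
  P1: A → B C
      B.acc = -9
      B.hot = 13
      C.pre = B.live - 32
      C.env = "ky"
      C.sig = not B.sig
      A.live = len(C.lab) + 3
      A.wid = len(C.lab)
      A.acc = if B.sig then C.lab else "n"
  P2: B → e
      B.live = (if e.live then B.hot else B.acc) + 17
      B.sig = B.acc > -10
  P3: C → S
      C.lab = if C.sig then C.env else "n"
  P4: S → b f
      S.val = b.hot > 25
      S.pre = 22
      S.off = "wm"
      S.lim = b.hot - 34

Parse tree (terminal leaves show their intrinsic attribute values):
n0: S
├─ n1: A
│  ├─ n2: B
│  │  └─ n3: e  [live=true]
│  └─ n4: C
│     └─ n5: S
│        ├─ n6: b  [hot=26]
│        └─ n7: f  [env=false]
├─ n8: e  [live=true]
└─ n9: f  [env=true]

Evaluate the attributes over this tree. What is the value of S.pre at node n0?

14

1. n1.lab = 18  [18]
2. n2.acc = -9  [-9]
3. n2.hot = 13  [13]
4. n3.live = true  [terminal]
5. n2.live = 30  [(if e.live then B.hot else B.acc) + 17]
6. n2.sig = true  [B.acc > -10]
7. n4.pre = -2  [B.live - 32]
8. n4.env = "ky"  ["ky"]
9. n4.sig = false  [not B.sig]
10. n6.hot = 26  [terminal]
11. n7.env = false  [terminal]
12. n5.val = true  [b.hot > 25]
13. n5.pre = 22  [22]
14. n5.off = "wm"  ["wm"]
15. n5.lim = -8  [b.hot - 34]
16. n4.lab = "n"  [if C.sig then C.env else "n"]
17. n1.live = 4  [len(C.lab) + 3]
18. n1.wid = 1  [len(C.lab)]
19. n1.acc = "n"  [if B.sig then C.lab else "n"]
20. n8.live = true  [terminal]
21. n9.env = true  [terminal]
22. n0.val = true  [e.live == true]
23. n0.pre = 14  [A.live + 10]
24. n0.off = "pv"  ["pv"]
25. n0.lim = 10  [A.wid + 9]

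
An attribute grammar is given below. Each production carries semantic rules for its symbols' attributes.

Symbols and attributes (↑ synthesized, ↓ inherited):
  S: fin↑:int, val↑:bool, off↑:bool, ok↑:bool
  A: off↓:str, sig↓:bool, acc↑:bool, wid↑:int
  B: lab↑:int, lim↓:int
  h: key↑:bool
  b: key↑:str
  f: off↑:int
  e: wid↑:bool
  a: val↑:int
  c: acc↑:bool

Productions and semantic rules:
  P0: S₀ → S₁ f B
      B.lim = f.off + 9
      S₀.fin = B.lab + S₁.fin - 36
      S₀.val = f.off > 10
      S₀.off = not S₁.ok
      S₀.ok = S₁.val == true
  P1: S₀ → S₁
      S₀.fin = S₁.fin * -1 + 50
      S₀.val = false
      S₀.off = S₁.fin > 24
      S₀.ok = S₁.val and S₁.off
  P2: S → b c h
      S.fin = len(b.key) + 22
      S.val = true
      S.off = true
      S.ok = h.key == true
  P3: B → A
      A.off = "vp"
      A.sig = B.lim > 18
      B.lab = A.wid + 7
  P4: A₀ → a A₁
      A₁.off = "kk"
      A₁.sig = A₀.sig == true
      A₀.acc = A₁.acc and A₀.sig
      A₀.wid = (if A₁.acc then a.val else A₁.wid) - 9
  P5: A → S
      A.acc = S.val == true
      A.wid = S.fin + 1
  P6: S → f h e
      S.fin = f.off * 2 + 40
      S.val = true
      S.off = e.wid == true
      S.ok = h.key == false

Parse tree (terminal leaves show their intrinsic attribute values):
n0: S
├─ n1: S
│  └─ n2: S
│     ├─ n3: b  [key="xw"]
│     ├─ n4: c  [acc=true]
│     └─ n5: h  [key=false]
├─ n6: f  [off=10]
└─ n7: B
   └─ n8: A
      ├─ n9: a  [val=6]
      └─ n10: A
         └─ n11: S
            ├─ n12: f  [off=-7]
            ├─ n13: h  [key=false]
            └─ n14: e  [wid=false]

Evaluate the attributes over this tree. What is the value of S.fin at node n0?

-6

1. n3.key = "xw"  [terminal]
2. n4.acc = true  [terminal]
3. n5.key = false  [terminal]
4. n2.fin = 24  [len(b.key) + 22]
5. n2.val = true  [true]
6. n2.off = true  [true]
7. n2.ok = false  [h.key == true]
8. n1.fin = 26  [S₁.fin * -1 + 50]
9. n1.val = false  [false]
10. n1.off = false  [S₁.fin > 24]
11. n1.ok = true  [S₁.val and S₁.off]
12. n6.off = 10  [terminal]
13. n7.lim = 19  [f.off + 9]
14. n8.off = "vp"  ["vp"]
15. n8.sig = true  [B.lim > 18]
16. n9.val = 6  [terminal]
17. n10.off = "kk"  ["kk"]
18. n10.sig = true  [A₀.sig == true]
19. n12.off = -7  [terminal]
20. n13.key = false  [terminal]
21. n14.wid = false  [terminal]
22. n11.fin = 26  [f.off * 2 + 40]
23. n11.val = true  [true]
24. n11.off = false  [e.wid == true]
25. n11.ok = true  [h.key == false]
26. n10.acc = true  [S.val == true]
27. n10.wid = 27  [S.fin + 1]
28. n8.acc = true  [A₁.acc and A₀.sig]
29. n8.wid = -3  [(if A₁.acc then a.val else A₁.wid) - 9]
30. n7.lab = 4  [A.wid + 7]
31. n0.fin = -6  [B.lab + S₁.fin - 36]
32. n0.val = false  [f.off > 10]
33. n0.off = false  [not S₁.ok]
34. n0.ok = false  [S₁.val == true]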